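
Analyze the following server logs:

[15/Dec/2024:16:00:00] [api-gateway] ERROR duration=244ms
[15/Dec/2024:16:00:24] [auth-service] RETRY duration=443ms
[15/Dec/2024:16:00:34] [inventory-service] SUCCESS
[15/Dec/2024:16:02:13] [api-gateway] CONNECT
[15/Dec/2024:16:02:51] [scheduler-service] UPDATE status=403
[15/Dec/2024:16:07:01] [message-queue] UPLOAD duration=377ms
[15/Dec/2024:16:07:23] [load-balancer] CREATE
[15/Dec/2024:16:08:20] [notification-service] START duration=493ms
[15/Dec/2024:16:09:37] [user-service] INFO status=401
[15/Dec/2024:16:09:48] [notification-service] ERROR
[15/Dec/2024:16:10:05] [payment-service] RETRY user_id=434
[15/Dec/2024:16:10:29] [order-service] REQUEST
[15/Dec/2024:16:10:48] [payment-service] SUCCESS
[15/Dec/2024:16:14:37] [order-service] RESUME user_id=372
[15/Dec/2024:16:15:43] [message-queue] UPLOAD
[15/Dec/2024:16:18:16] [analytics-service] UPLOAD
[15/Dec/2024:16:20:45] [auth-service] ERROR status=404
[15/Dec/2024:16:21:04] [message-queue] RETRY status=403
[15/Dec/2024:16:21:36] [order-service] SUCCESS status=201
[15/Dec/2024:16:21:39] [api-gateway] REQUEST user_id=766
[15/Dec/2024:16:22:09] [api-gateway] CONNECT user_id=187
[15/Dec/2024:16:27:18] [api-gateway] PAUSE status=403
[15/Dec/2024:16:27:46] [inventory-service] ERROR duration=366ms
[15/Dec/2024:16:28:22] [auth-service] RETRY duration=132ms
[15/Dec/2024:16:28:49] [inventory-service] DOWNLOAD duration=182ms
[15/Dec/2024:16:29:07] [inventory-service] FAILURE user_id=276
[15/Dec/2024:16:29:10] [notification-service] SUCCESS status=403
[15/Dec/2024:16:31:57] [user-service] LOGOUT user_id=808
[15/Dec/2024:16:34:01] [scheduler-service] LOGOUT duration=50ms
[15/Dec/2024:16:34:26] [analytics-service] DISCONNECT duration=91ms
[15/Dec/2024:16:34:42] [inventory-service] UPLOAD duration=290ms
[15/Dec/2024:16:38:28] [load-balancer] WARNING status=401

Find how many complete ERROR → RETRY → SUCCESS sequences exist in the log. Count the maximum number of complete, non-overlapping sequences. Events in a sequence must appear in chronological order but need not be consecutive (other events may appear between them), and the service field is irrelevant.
4

To count sequences:

1. Look for pattern: ERROR → RETRY → SUCCESS
2. Greedily scan the log in chronological order, matching each sequence element in turn (ignoring service)
3. Each time the full pattern completes, increment the count and restart matching from the next event
4. Complete non-overlapping sequences found: 4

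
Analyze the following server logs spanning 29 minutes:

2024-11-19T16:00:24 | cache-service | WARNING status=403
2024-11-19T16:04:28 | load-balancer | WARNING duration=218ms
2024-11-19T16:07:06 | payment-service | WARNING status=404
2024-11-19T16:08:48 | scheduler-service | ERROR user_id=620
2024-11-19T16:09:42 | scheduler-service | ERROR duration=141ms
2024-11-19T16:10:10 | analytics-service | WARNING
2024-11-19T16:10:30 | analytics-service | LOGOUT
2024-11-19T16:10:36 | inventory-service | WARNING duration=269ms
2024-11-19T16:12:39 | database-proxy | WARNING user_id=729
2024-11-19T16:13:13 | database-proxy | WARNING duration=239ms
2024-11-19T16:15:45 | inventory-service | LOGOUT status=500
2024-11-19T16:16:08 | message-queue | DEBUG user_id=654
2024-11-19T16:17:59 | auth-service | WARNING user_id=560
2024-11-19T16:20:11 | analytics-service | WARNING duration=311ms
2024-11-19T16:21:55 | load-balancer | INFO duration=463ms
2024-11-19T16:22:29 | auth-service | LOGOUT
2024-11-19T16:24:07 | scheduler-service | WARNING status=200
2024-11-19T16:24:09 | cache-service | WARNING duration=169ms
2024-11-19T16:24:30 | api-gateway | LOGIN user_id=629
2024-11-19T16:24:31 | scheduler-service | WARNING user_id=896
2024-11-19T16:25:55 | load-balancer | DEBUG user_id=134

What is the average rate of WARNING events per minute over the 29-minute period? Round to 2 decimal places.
0.41

To calculate the rate:

1. Count total WARNING events: 12
2. Total time period: 29 minutes
3. Rate = 12 / 29 = 0.41 events per minute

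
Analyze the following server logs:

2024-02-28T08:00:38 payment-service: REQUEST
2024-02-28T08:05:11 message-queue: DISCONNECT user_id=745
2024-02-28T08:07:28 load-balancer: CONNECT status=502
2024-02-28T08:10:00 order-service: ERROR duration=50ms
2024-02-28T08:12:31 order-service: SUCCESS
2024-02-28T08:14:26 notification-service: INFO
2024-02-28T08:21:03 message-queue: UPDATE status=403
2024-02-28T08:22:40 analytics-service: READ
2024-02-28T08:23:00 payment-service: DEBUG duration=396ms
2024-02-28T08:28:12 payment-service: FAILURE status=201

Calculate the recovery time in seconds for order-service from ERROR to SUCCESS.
151

To calculate recovery time:

1. Find ERROR event for order-service: 2024-02-28T08:10:00
2. Find next SUCCESS event for order-service: 2024-02-28T08:12:31
3. Recovery time: 2024-02-28T08:12:31 - 2024-02-28T08:10:00 = 151 seconds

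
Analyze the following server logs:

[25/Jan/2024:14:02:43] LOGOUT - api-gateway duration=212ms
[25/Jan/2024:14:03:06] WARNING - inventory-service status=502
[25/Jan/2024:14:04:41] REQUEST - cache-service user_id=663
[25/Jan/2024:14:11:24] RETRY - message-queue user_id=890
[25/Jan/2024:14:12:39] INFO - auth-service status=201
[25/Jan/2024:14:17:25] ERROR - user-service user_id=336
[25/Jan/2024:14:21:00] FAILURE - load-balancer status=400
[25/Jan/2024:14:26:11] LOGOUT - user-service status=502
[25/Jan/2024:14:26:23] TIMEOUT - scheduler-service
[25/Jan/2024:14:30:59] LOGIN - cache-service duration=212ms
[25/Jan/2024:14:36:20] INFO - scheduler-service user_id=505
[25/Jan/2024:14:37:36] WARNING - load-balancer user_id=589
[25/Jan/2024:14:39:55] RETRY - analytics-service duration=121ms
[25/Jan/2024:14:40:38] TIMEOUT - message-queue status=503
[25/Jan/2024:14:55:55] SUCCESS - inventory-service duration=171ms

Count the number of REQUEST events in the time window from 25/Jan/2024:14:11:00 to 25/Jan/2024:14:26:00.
0

To count events in the time window:

1. Window boundaries: 25/Jan/2024:14:11:00 to 25/Jan/2024:14:26:00
2. Filter for REQUEST events within this window
3. Count matching events: 0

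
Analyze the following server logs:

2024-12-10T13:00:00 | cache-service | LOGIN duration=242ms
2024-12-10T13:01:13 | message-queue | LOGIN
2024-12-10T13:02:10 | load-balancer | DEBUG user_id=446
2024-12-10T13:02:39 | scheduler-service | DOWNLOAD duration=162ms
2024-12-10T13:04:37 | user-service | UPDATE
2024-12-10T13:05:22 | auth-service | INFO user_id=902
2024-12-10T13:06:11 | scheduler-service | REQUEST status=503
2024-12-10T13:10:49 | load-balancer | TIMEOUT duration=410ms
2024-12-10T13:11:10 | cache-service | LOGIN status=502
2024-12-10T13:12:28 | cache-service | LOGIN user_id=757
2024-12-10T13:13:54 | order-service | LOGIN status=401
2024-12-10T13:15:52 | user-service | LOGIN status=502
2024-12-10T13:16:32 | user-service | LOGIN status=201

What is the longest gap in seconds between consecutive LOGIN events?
597

To find the longest gap:

1. Extract all LOGIN events in chronological order
2. Calculate time differences between consecutive events
3. Find the maximum difference
4. Longest gap: 597 seconds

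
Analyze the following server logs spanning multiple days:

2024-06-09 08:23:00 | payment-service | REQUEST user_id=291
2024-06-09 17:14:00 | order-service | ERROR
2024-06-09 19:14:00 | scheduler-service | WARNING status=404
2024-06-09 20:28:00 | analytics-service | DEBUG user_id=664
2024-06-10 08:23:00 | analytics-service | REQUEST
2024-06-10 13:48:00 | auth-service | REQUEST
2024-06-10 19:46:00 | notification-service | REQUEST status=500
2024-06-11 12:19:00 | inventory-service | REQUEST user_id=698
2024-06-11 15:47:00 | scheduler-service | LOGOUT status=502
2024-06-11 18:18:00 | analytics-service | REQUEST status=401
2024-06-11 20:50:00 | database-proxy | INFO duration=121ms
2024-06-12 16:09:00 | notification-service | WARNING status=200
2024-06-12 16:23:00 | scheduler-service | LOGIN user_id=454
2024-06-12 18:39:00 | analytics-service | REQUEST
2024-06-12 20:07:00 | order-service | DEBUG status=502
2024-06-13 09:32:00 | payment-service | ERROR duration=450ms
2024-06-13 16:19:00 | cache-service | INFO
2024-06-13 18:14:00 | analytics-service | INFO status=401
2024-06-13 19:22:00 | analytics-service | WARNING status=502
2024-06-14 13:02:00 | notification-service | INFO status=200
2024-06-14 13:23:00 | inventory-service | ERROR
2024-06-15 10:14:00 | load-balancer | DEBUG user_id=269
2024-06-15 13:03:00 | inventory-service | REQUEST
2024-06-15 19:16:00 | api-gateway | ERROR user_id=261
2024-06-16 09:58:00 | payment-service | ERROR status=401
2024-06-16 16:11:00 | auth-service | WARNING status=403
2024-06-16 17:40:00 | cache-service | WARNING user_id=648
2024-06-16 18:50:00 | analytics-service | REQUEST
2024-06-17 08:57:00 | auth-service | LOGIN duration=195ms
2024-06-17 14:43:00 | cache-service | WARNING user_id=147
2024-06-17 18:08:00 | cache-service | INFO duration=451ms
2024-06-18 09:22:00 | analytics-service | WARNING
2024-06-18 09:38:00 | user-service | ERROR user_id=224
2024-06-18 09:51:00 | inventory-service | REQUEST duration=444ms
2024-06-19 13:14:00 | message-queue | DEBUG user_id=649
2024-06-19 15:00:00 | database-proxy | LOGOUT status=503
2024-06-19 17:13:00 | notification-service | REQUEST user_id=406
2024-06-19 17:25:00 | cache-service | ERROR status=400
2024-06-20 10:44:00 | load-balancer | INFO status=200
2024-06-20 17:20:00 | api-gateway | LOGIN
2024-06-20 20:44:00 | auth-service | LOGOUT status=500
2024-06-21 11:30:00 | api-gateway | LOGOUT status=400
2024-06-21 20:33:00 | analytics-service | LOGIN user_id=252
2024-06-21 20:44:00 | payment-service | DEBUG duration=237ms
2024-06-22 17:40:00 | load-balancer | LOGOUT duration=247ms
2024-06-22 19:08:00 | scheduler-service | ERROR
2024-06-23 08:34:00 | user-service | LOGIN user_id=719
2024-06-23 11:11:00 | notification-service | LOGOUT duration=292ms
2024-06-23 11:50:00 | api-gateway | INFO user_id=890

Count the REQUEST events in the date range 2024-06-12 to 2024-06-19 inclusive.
5

To filter by date range:

1. Date range: 2024-06-12 through 2024-06-19, both dates inclusive
2. Filter for REQUEST events whose date falls in this range
3. Count matching events: 5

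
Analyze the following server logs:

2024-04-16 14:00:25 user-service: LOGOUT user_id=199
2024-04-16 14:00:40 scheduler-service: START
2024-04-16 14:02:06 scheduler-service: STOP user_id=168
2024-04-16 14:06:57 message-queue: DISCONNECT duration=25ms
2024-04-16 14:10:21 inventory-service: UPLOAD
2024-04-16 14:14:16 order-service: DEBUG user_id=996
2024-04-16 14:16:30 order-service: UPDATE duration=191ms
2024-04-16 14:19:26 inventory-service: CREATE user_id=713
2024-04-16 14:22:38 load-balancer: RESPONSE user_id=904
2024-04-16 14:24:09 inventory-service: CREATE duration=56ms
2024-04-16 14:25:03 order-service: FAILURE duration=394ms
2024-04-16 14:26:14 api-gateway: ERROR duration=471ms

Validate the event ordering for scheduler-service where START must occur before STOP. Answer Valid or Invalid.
Valid

To validate ordering:

1. Required order: START → STOP
2. Rule: START must occur before STOP
3. Check actual order of events for scheduler-service
4. Result: Valid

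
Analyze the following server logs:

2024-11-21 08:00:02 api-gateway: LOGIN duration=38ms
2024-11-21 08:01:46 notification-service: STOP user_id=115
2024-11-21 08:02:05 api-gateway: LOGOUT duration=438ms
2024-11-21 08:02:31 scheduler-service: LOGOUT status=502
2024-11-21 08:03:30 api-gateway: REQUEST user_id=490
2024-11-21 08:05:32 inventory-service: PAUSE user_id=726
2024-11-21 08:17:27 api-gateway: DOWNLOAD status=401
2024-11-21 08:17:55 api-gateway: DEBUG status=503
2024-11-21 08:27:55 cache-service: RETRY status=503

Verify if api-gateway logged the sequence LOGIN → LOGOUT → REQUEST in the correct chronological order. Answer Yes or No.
Yes

To verify sequence order:

1. Find all events in sequence LOGIN → LOGOUT → REQUEST for api-gateway
2. Extract their timestamps
3. Check if timestamps are in ascending order
4. Result: Yes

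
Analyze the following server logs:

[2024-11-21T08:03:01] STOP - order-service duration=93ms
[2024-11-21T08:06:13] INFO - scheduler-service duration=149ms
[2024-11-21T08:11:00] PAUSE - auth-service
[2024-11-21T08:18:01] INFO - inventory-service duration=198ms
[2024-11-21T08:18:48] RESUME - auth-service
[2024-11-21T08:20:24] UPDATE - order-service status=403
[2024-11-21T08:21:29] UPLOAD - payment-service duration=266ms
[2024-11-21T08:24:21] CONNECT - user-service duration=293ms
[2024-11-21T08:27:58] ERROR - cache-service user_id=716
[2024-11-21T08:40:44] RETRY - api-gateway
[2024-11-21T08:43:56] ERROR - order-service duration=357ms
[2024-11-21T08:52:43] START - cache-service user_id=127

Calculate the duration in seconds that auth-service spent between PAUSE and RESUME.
468

To calculate state duration:

1. Find PAUSE event for auth-service: 2024-11-21T08:11:00
2. Find RESUME event for auth-service: 2024-11-21T08:18:48
3. Calculate duration: 2024-11-21T08:18:48 - 2024-11-21T08:11:00 = 468 seconds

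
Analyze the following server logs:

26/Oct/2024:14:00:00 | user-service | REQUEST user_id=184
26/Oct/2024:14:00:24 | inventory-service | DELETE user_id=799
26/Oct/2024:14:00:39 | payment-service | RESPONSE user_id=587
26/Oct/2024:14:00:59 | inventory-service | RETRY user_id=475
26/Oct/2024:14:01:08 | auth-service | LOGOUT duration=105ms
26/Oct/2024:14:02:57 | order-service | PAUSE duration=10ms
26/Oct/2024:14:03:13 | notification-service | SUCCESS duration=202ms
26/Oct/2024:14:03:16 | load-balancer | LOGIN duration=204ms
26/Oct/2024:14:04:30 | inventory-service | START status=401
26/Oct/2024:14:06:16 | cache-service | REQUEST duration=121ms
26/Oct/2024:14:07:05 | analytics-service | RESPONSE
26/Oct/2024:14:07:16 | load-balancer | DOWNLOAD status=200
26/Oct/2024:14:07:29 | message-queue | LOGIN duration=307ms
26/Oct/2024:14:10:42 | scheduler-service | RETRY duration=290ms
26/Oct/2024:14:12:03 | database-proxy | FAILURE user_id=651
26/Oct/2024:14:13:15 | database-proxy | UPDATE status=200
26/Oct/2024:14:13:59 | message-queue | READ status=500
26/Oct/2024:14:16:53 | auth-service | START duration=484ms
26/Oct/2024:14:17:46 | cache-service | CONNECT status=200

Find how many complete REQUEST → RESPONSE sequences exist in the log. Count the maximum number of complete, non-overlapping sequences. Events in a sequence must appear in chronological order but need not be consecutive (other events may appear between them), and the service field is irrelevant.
2

To count sequences:

1. Look for pattern: REQUEST → RESPONSE
2. Greedily scan the log in chronological order, matching each sequence element in turn (ignoring service)
3. Each time the full pattern completes, increment the count and restart matching from the next event
4. Complete non-overlapping sequences found: 2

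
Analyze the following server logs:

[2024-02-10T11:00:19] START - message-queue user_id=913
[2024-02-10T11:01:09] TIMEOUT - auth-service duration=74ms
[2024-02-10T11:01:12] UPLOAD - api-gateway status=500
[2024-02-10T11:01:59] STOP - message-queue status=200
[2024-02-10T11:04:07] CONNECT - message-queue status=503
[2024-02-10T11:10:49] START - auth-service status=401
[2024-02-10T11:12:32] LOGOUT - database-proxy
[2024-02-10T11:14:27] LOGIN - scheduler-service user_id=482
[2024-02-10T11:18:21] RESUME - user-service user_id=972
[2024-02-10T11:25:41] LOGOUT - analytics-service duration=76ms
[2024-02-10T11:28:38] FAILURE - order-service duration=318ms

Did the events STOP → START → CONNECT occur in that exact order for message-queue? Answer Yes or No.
No

To verify sequence order:

1. Find all events in sequence STOP → START → CONNECT for message-queue
2. Extract their timestamps
3. Check if timestamps are in ascending order
4. Result: No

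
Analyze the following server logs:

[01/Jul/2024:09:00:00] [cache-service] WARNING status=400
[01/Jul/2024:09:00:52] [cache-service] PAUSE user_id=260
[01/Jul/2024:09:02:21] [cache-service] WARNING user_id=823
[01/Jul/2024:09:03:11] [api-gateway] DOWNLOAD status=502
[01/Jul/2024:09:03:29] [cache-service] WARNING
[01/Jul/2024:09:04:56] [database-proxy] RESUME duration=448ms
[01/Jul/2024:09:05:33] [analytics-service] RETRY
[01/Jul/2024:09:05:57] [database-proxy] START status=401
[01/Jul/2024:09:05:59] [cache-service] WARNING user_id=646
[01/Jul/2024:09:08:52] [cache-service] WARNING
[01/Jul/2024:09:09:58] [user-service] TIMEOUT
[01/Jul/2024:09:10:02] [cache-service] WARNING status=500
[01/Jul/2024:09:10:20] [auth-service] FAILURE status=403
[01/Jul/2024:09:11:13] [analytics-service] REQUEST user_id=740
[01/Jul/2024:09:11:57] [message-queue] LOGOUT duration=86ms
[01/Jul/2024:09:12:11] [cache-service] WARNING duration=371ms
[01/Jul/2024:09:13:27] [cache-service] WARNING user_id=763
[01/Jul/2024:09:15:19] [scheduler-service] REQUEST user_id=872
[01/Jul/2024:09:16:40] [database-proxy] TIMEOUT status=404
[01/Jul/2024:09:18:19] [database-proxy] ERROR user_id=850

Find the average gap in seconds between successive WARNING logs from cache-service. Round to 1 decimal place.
115.3

To calculate average interval:

1. Find all WARNING events for cache-service in order
2. Calculate time gaps between consecutive events
3. Compute mean of gaps: 807 / 7 = 115.3 seconds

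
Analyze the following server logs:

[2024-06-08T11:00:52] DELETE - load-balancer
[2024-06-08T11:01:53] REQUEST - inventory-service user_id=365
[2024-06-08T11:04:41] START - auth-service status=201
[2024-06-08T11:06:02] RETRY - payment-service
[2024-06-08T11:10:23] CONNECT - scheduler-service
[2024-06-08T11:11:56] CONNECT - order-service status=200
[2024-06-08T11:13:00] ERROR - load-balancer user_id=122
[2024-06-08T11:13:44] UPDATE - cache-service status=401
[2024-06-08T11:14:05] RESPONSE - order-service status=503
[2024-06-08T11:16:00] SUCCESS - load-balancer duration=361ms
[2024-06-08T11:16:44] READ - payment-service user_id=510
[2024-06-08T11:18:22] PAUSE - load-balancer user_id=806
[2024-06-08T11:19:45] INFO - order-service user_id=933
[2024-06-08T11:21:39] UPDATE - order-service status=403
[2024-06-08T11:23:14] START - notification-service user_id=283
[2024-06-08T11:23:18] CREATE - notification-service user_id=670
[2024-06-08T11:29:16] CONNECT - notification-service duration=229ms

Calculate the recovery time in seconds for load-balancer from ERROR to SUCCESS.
180

To calculate recovery time:

1. Find ERROR event for load-balancer: 2024-06-08T11:13:00
2. Find next SUCCESS event for load-balancer: 2024-06-08T11:16:00
3. Recovery time: 2024-06-08T11:16:00 - 2024-06-08T11:13:00 = 180 seconds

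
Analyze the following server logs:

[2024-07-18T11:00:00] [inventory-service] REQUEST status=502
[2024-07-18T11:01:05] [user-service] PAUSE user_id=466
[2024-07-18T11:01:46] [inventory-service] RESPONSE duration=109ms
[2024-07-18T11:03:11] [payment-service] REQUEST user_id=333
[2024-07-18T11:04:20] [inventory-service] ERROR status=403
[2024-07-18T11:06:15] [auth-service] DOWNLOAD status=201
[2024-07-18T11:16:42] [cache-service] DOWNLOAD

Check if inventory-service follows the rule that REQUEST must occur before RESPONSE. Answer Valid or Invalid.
Valid

To validate ordering:

1. Required order: REQUEST → RESPONSE
2. Rule: REQUEST must occur before RESPONSE
3. Check actual order of events for inventory-service
4. Result: Valid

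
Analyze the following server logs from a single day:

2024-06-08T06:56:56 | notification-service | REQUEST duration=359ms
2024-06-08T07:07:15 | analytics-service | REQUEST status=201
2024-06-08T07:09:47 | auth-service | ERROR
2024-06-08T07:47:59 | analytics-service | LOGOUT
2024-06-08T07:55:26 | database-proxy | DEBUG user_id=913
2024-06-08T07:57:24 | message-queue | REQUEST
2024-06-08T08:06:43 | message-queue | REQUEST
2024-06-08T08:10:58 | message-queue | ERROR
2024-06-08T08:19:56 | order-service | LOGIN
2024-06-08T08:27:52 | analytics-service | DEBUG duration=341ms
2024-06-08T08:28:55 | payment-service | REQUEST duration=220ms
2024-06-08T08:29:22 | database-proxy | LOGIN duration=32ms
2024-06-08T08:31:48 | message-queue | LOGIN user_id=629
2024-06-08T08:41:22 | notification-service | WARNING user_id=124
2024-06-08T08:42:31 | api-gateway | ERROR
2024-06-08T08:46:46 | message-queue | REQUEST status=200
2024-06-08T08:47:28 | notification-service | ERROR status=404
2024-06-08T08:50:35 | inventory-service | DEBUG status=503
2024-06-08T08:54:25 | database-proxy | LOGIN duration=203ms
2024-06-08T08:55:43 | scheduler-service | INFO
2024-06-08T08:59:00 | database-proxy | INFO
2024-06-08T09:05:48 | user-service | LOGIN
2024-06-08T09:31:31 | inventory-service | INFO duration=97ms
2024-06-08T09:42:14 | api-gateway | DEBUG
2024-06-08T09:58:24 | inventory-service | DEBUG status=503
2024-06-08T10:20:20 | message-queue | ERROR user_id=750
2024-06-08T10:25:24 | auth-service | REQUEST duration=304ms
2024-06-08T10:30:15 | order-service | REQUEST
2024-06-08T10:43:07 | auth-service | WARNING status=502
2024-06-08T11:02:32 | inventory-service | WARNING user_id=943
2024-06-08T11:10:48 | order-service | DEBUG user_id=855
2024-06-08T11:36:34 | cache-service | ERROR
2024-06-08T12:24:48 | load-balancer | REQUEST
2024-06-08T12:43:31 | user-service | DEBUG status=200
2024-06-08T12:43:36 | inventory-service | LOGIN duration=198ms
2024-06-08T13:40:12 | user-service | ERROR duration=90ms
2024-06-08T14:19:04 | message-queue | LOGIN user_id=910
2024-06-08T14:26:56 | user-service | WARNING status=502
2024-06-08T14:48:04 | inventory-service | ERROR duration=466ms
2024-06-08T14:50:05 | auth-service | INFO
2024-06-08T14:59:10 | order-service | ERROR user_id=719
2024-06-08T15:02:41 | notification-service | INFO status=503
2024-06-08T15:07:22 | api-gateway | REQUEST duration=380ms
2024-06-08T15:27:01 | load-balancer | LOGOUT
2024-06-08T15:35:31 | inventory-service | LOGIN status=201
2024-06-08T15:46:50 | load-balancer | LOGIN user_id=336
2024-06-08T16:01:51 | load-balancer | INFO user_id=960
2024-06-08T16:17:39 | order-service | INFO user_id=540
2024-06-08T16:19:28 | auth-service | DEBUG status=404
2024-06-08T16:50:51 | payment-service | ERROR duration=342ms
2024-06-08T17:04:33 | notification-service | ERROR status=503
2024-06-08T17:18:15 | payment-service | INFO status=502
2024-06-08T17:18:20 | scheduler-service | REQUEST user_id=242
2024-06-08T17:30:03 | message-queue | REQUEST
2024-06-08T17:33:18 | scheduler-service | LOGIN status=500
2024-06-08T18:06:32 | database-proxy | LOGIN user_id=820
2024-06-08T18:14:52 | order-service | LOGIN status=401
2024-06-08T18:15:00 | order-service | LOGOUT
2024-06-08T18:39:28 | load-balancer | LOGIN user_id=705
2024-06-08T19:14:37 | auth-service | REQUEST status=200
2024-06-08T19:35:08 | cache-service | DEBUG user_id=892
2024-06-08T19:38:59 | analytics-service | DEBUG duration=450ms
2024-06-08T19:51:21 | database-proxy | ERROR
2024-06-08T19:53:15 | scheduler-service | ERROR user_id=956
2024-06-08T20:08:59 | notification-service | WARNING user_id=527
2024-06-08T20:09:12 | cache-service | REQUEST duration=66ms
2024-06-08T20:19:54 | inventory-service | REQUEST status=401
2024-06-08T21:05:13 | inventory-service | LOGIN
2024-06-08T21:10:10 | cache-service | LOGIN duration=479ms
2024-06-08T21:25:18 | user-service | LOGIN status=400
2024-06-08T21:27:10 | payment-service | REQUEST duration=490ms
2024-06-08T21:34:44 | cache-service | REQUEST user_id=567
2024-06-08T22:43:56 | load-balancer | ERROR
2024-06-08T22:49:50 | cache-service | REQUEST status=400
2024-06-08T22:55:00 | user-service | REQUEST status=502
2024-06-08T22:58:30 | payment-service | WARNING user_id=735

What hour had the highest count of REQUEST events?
8

To find the peak hour:

1. Group all REQUEST events by hour
2. Count events in each hour
3. Find hour with maximum count
4. Peak hour: 8 (with 3 events)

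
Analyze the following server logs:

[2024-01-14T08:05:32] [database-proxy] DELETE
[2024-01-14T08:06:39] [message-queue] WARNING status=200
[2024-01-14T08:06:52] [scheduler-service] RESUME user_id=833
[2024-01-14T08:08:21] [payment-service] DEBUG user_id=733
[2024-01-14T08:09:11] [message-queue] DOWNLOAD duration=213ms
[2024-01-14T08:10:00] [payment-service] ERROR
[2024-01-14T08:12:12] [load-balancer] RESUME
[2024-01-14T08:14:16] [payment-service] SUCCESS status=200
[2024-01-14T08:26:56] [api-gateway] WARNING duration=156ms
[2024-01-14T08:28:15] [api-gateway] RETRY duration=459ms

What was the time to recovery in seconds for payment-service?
256

To calculate recovery time:

1. Find ERROR event for payment-service: 2024-01-14T08:10:00
2. Find next SUCCESS event for payment-service: 2024-01-14T08:14:16
3. Recovery time: 2024-01-14T08:14:16 - 2024-01-14T08:10:00 = 256 seconds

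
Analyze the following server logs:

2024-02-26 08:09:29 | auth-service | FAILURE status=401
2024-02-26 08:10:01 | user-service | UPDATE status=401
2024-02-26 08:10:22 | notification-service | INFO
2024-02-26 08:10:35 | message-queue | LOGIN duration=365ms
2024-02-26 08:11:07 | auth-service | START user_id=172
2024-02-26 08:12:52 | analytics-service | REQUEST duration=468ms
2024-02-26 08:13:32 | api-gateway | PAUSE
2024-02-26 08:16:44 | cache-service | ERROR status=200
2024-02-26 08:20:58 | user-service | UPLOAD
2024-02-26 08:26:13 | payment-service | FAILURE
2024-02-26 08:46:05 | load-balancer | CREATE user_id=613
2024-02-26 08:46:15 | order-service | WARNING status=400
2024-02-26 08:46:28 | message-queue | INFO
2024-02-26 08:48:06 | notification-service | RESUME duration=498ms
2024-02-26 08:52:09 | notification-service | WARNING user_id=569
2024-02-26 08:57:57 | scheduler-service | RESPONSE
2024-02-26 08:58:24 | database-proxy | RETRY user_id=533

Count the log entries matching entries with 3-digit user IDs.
4

To find matching entries:

1. Pattern to match: entries with 3-digit user IDs
2. Scan each log entry for the pattern
3. Count matches: 4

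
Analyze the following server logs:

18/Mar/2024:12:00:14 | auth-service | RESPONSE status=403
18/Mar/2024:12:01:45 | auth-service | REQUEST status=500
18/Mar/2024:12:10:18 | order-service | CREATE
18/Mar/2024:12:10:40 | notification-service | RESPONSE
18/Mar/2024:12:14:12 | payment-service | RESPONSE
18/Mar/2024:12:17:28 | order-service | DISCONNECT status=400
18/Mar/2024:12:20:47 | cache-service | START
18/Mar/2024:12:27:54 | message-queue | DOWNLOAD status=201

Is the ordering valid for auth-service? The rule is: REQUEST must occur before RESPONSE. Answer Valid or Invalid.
Invalid

To validate ordering:

1. Required order: REQUEST → RESPONSE
2. Rule: REQUEST must occur before RESPONSE
3. Check actual order of events for auth-service
4. Result: Invalid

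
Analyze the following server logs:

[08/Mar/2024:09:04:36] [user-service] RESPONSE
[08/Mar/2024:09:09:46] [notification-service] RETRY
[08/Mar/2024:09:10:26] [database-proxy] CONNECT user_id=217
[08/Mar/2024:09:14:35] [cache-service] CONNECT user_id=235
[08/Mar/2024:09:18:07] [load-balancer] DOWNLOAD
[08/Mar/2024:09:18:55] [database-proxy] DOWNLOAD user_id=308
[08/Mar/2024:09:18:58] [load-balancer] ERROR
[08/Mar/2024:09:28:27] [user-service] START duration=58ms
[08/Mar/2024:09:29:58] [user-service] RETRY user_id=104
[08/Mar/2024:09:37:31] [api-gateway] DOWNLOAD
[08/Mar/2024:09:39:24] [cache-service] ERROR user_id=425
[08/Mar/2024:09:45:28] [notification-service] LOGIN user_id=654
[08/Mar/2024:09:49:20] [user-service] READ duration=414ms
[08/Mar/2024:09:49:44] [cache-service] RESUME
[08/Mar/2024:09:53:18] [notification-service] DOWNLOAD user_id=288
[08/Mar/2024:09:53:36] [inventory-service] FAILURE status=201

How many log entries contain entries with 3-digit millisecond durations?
1

To find matching entries:

1. Pattern to match: entries with 3-digit millisecond durations
2. Scan each log entry for the pattern
3. Count matches: 1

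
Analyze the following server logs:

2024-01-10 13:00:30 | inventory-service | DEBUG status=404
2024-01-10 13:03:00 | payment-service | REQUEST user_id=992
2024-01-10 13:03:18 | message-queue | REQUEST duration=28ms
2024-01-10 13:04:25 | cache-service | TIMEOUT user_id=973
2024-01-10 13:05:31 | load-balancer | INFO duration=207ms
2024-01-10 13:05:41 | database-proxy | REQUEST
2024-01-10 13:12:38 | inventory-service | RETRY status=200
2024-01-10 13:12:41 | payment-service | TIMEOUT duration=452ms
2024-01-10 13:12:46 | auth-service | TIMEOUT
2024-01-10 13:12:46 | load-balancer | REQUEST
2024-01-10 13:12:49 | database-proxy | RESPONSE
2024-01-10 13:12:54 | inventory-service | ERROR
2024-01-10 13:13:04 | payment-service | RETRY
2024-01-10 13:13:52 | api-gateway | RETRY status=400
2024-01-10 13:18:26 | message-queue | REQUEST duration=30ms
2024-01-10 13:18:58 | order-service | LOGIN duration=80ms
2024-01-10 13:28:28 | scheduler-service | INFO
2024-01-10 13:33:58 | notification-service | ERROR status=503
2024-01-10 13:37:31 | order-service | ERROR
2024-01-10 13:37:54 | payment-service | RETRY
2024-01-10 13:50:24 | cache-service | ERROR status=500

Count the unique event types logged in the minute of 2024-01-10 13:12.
5

To count unique event types:

1. Filter events in the minute starting at 2024-01-10 13:12
2. Extract event types from matching entries
3. Count unique types: 5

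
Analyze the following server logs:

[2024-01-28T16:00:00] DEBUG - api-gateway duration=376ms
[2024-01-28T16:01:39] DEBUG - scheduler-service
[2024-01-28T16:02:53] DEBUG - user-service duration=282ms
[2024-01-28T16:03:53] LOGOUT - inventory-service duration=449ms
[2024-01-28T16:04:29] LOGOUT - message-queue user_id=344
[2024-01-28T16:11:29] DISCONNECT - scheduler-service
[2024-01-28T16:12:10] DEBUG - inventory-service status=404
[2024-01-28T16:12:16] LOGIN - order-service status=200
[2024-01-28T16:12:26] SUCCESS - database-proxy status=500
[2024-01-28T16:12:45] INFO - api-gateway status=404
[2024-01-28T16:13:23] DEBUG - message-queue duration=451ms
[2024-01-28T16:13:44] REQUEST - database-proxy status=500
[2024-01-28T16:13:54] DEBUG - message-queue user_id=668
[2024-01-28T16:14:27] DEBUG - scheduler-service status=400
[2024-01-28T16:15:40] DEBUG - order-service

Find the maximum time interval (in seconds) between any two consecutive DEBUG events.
557

To find the longest gap:

1. Extract all DEBUG events in chronological order
2. Calculate time differences between consecutive events
3. Find the maximum difference
4. Longest gap: 557 seconds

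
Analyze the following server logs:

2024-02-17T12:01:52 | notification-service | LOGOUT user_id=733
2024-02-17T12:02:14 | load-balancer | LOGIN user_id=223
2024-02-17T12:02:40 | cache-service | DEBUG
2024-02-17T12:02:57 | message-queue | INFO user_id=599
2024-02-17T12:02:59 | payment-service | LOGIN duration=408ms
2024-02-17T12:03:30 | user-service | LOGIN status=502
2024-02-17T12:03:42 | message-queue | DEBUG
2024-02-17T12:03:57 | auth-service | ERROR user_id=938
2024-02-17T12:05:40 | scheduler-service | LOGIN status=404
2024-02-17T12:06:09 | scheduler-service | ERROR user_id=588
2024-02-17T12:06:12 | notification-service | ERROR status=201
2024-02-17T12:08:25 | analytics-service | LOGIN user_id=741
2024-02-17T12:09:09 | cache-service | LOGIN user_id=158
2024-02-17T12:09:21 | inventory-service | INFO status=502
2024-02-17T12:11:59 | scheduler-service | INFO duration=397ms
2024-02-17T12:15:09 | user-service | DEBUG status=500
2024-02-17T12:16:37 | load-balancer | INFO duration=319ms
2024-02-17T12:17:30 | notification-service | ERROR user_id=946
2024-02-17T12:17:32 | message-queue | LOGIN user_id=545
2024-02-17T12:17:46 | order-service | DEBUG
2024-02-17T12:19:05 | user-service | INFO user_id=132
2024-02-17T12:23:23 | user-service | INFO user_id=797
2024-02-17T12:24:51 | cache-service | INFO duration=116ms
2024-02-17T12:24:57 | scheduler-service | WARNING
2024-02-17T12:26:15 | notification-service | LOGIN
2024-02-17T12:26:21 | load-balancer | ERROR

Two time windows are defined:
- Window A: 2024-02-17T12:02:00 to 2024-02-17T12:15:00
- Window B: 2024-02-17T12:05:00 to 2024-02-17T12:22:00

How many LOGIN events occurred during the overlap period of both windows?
3

To find overlap events:

1. Window A: 2024-02-17T12:02:00 to 2024-02-17T12:15:00
2. Window B: 2024-02-17T12:05:00 to 2024-02-17T12:22:00
3. Overlap period: 2024-02-17T12:05:00 to 2024-02-17T12:15:00
4. Count LOGIN events in overlap: 3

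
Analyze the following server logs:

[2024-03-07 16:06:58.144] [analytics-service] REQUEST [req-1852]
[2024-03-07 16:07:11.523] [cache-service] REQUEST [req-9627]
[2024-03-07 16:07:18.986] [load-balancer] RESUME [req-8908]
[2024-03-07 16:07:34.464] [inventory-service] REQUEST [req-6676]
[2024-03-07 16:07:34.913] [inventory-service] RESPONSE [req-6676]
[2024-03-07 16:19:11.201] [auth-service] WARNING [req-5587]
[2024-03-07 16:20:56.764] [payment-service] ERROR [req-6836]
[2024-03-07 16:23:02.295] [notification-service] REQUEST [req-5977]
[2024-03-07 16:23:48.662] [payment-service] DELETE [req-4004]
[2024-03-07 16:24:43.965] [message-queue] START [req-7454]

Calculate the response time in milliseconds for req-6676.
449

To calculate latency:

1. Find REQUEST with id req-6676: 2024-03-07 16:07:34.464
2. Find RESPONSE with id req-6676: 2024-03-07 16:07:34.913
3. Latency: 2024-03-07 16:07:34.913 - 2024-03-07 16:07:34.464 = 449ms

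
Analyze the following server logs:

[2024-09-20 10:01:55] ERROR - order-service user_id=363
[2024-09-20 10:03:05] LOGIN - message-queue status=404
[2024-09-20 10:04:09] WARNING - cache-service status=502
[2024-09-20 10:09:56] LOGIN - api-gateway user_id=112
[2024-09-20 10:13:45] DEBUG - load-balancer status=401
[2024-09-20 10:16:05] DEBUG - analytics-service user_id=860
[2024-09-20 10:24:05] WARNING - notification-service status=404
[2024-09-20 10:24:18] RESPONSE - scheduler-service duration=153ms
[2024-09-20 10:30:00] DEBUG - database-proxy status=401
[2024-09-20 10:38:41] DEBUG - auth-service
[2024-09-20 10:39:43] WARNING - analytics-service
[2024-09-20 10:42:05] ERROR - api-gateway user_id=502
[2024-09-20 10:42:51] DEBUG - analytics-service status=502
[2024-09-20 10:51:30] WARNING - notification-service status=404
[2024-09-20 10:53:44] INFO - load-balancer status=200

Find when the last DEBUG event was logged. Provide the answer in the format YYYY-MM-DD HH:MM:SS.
2024-09-20 10:42:51

To find the last event:

1. Filter for all DEBUG events
2. Sort by timestamp
3. Select the last one
4. Timestamp: 2024-09-20 10:42:51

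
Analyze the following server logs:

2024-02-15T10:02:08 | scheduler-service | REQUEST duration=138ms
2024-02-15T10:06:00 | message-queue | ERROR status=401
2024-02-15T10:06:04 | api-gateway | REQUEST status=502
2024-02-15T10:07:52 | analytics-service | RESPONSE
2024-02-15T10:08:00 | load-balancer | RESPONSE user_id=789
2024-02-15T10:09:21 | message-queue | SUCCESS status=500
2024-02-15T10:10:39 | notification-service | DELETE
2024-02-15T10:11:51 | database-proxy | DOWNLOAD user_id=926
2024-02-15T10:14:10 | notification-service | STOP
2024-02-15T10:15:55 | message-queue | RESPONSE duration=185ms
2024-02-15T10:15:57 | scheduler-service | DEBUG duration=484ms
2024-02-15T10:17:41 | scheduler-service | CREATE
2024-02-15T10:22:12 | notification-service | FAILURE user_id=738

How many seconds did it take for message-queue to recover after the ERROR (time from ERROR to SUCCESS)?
201

To calculate recovery time:

1. Find ERROR event for message-queue: 2024-02-15T10:06:00
2. Find next SUCCESS event for message-queue: 2024-02-15T10:09:21
3. Recovery time: 2024-02-15T10:09:21 - 2024-02-15T10:06:00 = 201 seconds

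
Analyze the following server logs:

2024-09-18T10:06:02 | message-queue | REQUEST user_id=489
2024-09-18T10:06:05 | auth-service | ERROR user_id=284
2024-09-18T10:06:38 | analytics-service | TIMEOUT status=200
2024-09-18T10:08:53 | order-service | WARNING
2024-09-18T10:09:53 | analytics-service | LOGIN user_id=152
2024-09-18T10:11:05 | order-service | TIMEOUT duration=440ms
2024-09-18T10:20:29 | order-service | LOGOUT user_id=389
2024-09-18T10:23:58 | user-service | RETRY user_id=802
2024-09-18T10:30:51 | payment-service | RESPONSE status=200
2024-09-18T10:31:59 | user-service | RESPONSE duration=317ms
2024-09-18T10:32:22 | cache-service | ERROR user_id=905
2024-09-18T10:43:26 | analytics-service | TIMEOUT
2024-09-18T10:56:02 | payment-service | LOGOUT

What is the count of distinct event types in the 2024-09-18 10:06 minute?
3

To count unique event types:

1. Filter events in the minute starting at 2024-09-18 10:06
2. Extract event types from matching entries
3. Count unique types: 3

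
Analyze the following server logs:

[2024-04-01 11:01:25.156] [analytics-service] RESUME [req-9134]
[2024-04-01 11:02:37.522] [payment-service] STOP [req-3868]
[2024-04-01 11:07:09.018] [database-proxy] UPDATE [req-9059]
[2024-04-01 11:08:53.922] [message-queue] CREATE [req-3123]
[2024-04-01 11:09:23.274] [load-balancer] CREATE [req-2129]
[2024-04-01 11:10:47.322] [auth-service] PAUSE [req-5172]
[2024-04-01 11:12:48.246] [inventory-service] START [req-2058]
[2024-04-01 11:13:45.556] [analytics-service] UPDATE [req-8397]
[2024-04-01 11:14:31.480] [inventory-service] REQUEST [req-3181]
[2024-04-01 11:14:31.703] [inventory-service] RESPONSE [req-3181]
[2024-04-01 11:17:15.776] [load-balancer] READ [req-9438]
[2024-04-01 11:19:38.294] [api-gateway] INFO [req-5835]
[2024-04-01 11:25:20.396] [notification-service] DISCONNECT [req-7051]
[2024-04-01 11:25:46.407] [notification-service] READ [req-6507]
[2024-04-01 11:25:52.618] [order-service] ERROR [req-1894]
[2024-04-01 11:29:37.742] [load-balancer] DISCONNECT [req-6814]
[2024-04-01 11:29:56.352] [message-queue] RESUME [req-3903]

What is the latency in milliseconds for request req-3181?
223

To calculate latency:

1. Find REQUEST with id req-3181: 2024-04-01 11:14:31.480
2. Find RESPONSE with id req-3181: 2024-04-01 11:14:31.703
3. Latency: 2024-04-01 11:14:31.703 - 2024-04-01 11:14:31.480 = 223ms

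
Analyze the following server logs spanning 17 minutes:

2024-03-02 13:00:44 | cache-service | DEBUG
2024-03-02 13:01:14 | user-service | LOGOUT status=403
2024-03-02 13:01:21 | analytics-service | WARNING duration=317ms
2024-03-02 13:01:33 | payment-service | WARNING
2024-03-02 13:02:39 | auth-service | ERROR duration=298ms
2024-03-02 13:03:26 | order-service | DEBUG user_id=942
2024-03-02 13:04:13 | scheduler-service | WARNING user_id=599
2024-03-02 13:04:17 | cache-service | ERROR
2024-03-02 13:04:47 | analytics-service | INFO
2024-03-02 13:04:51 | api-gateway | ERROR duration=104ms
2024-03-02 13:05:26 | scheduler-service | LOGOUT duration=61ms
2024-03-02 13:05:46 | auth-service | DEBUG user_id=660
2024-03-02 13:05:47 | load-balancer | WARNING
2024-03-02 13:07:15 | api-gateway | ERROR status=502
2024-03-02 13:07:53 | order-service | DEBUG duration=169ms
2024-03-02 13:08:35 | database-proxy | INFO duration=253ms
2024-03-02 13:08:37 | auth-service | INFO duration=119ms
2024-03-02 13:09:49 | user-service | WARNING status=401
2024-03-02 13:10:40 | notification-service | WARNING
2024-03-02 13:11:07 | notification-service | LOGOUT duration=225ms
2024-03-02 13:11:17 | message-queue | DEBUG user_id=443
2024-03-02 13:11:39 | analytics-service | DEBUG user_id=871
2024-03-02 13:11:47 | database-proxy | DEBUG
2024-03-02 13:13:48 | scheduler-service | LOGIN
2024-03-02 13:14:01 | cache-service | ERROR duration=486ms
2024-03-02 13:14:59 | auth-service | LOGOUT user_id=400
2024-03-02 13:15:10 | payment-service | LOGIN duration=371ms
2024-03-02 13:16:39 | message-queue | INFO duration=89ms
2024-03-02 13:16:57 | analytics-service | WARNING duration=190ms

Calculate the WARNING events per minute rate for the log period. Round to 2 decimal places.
0.41

To calculate the rate:

1. Count total WARNING events: 7
2. Total time period: 17 minutes
3. Rate = 7 / 17 = 0.41 events per minute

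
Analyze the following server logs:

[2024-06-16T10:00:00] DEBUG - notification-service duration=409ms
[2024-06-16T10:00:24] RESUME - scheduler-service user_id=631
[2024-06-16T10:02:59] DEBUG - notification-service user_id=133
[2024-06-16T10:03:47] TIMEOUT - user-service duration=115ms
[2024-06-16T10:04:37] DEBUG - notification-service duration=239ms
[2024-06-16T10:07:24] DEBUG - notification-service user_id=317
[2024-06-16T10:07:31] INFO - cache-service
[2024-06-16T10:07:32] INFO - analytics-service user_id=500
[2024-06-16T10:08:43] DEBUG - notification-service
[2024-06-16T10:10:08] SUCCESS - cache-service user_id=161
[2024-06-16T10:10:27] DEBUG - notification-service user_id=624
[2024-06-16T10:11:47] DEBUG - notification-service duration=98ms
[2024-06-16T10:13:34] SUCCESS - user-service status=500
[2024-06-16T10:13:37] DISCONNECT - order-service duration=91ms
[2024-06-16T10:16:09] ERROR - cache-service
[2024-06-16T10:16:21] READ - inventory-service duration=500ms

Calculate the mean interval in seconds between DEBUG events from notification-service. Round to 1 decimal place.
117.8

To calculate average interval:

1. Find all DEBUG events for notification-service in order
2. Calculate time gaps between consecutive events
3. Compute mean of gaps: 707 / 6 = 117.8 seconds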